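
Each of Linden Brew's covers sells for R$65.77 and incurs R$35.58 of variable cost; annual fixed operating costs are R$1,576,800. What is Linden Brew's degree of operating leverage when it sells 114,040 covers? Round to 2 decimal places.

At 114,040 units, contribution = 114,040 × R$30.19 = R$3,442,867.60.
Subtracting fixed costs: EBIT = R$3,442,867.60 − R$1,576,800 = R$1,866,067.60.
So DOL = total CM / EBIT = R$3,442,867.60 / R$1,866,067.60 = 1.8450.

1.84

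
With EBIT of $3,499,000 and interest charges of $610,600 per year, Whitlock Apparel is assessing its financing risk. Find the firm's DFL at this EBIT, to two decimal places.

Interest = $610,600.00.
Degree of financial leverage = EBIT / (EBIT − interest) = $3,499,000 / $2,888,400.00 = 1.2114.

1.21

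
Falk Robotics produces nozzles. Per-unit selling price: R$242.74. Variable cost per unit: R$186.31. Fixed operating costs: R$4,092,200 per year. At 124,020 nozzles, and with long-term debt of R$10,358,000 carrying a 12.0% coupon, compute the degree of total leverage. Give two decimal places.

Total contribution margin = 124,020 × R$56.43 = R$6,998,448.60.
Operating income = contribution − fixed costs = R$6,998,448.60 − R$4,092,200 = R$2,906,248.60. Interest = R$1,242,960.00, so EBIT − I = R$1,663,288.60.
Degree of total leverage = total CM / (EBIT − interest) = R$6,998,448.60 / R$1,663,288.60 = 4.2076.

4.21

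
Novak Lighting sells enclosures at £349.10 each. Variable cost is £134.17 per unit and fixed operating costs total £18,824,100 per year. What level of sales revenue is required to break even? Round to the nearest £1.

£30,575,040

Contribution margin per unit = £349.10 − £134.17 = £214.93, a CM ratio of £214.93 ÷ £349.10 = 0.6157.
Break-even revenue = fixed costs × price ÷ CM = £18,824,100 × £349.10 ÷ £214.93 = £30,575,040.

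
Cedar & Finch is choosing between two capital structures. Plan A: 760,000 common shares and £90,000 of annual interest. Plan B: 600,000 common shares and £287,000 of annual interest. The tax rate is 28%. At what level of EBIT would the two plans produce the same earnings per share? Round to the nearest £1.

£1,025,750

Set EPS_A = EPS_B: (EBIT − £90,000)(1 − 0.28) ÷ 760,000 = (EBIT − £287,000)(1 − 0.28) ÷ 600,000.
The (1 − t) factor cancels: (EBIT − 90,000) × 600,000 = (EBIT − 287,000) × 760,000.
Solving, EBIT = (287,000·760,000 − 90,000·600,000) / (760,000 − 600,000) = 164,120,000,000 / 160,000 = 1,025,750.00.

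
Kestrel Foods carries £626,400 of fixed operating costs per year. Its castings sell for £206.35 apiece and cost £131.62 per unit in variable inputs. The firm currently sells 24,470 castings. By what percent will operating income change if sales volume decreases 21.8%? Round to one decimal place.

Contribution at this volume is 24,470 × £74.73 = £1,828,643.10.
Subtracting fixed costs: EBIT = £1,828,643.10 − £626,400 = £1,202,243.10.
Degree of operating leverage = £1,828,643.10 / £1,202,243.10 = 1.5210.
Operating income changes by 1.5210 × -21.8% = -33.2%.

-33.2%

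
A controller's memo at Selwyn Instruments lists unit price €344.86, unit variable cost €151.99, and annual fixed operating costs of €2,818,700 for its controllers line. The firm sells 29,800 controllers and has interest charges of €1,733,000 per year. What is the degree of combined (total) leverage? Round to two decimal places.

4.81

Contribution at this volume is 29,800 × €192.87 = €5,747,526.00.
Subtracting fixed costs: EBIT = €5,747,526.00 − €2,818,700 = €2,928,826.00. Interest = €1,733,000.00.
DOL = €5,747,526.00 ÷ €2,928,826.00 = 1.9624; DFL = €2,928,826.00 ÷ €1,195,826.00 = 2.4492.
DCL = DOL × DFL = 1.9624 × 2.4492 = 4.8063.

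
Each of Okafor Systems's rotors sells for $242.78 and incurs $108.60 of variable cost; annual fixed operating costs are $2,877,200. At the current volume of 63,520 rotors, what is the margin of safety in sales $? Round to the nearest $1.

$10,215,493

Contribution margin per unit = $242.78 − $108.60 = $134.18. Break-even units = $2,877,200 ÷ $134.18 = 21,442.84; break-even revenue = 21,442.84 × $242.78 = $5,205,892.20.
Current sales = 63,520 × $242.78 = $15,421,385.60.
Margin of safety = $15,421,385.60 − $5,205,892.20 = $10,215,493.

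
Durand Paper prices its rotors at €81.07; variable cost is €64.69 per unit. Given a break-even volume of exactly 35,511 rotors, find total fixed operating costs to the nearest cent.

€581,670.18

Each unit contributes €81.07 − €64.69 = €16.38.
Fixed costs = break-even units × CM = 35,511 × €16.38 = €581,670.18.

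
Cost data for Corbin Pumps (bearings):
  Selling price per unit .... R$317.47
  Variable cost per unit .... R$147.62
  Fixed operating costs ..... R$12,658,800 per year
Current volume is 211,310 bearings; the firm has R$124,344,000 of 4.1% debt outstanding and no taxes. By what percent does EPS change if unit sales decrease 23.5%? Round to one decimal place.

-46.5%

Total contribution margin = 211,310 × R$169.85 = R$35,891,003.50.
Operating income = contribution − fixed costs = R$35,891,003.50 − R$12,658,800 = R$23,232,203.50.
Interest = R$5,098,104.00, so EBIT − I = R$18,134,099.50.
Degree of combined leverage = contribution ÷ (EBIT − I) = R$35,891,003.50 ÷ R$18,134,099.50 = 1.9792.
%ΔEPS = DCL × %ΔSales = 1.9792 × -23.5% = -46.5%.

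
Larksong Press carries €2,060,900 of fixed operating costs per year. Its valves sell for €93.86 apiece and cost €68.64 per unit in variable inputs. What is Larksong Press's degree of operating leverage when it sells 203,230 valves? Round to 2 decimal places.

1.67

Contribution at this volume is 203,230 × €25.22 = €5,125,460.60.
EBIT = €5,125,460.60 − €2,060,900 = €3,064,560.60.
DOL = contribution ÷ EBIT = €5,125,460.60 ÷ €3,064,560.60 = 1.6725.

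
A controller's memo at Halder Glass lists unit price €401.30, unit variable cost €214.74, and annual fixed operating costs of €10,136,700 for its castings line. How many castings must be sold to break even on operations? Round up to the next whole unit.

54,335 castings

Unit CM = price − variable cost = €401.30 − €214.74 = €186.56.
Break-even volume = fixed costs ÷ CM per unit = €10,136,700 ÷ €186.56 = 54,334.80, so 54,335 castings.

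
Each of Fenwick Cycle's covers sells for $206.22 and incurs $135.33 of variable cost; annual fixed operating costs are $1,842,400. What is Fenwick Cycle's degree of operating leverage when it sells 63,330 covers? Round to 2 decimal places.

1.70

At 63,330 units, contribution = 63,330 × $70.89 = $4,489,463.70.
Operating income = contribution − fixed costs = $4,489,463.70 − $1,842,400 = $2,647,063.70.
Degree of operating leverage = $4,489,463.70 / $2,647,063.70 = 1.6960.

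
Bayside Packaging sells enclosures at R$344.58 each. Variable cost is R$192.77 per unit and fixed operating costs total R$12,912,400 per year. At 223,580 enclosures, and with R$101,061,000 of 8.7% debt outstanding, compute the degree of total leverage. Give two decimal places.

2.77

At 223,580 units, contribution = 223,580 × R$151.81 = R$33,941,679.80.
Operating income = contribution − fixed costs = R$33,941,679.80 − R$12,912,400 = R$21,029,279.80. Interest = R$8,792,307.00, so EBIT − I = R$12,236,972.80.
Degree of total leverage = total CM / (EBIT − interest) = R$33,941,679.80 / R$12,236,972.80 = 2.7737.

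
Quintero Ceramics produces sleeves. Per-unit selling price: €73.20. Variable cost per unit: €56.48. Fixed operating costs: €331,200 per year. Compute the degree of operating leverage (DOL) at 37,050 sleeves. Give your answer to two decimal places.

Contribution at this volume is 37,050 × €16.72 = €619,476.00.
EBIT = €619,476.00 − €331,200 = €288,276.00.
So DOL = total CM / EBIT = €619,476.00 / €288,276.00 = 2.1489.

2.15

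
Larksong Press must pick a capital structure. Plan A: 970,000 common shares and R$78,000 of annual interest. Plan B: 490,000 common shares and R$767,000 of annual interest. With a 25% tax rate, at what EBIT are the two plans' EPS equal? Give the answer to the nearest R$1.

R$1,470,354

At indifference, (EBIT − 78,000)(1 − t)/970,000 = (EBIT − 767,000)(1 − t)/490,000.
The (1 − t) factor cancels: (EBIT − 78,000) × 490,000 = (EBIT − 767,000) × 970,000.
EBIT × (970,000 − 490,000) = 767,000 × 970,000 − 78,000 × 490,000 = 705,770,000,000, so EBIT = 705,770,000,000 ÷ 480,000 = 1,470,354.17.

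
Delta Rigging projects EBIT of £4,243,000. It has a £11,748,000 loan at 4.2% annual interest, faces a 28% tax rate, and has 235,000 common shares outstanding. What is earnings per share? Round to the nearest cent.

Interest = £493,416.00, so EBT = £4,243,000 − £493,416.00 = £3,749,584.00.
Net income = £3,749,584.00 × (1 − 0.28) = £2,699,700.48.
Per share: £2,699,700.48 / 235,000 shares = £11.49.

£11.49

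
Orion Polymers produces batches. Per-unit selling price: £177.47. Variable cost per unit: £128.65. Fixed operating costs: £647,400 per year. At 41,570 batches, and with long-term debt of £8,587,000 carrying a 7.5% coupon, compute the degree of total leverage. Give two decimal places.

Total contribution margin = 41,570 × £48.82 = £2,029,447.40.
EBIT = £2,029,447.40 − £647,400 = £1,382,047.40. Interest = £644,025.00, so EBIT − I = £738,022.40.
Degree of total leverage = total CM / (EBIT − interest) = £2,029,447.40 / £738,022.40 = 2.7498.

2.75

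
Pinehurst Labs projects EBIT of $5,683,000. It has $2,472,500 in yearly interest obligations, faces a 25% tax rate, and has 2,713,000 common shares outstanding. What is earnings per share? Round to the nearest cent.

$0.89

Interest = $2,472,500.00, so EBT = $5,683,000 − $2,472,500.00 = $3,210,500.00.
Net income = $3,210,500.00 × (1 − 0.25) = $2,407,875.00.
Per share: $2,407,875.00 / 2,713,000 shares = $0.89.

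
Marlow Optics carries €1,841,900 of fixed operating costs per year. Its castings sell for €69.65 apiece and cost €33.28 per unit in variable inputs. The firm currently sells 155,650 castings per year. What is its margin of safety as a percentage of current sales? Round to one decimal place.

67.5%

Each unit contributes €69.65 − €33.28 = €36.37. Break-even units = €1,841,900 ÷ €36.37 = 50,643.39; break-even revenue = 50,643.39 × €69.65 = €3,527,311.93.
Current sales = 155,650 × €69.65 = €10,841,022.50.
Margin of safety = (€10,841,022.50 − €3,527,311.93) ÷ €10,841,022.50 = 67.5%.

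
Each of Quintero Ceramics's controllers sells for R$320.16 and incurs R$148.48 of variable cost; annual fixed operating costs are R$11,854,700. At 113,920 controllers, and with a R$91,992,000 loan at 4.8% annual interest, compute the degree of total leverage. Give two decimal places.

5.95

Total contribution margin = 113,920 × R$171.68 = R$19,557,785.60.
Subtracting fixed costs: EBIT = R$19,557,785.60 − R$11,854,700 = R$7,703,085.60. Interest = R$4,415,616.00, so EBIT − I = R$3,287,469.60.
DCL = contribution ÷ (EBIT − I) = R$19,557,785.60 ÷ R$3,287,469.60 = 5.9492.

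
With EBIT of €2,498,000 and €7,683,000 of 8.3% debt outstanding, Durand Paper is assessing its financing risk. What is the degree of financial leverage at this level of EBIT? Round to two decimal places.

Annual interest charges come to €637,689.00.
Degree of financial leverage = EBIT / (EBIT − interest) = €2,498,000 / €1,860,311.00 = 1.3428.

1.34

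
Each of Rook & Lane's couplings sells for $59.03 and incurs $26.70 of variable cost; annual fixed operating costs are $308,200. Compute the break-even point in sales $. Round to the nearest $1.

$562,730

CM per unit = $59.03 − $26.70 = $32.33; CM ratio = $32.33 / $59.03 = 0.5477.
Break-even sales = FC ÷ CM ratio = $308,200 × $59.03 / $32.33 = $562,730.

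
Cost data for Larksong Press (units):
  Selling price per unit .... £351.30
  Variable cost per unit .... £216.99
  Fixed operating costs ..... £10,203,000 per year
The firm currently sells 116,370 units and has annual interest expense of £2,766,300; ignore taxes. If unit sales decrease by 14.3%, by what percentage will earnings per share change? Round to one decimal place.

-84.0%

Contribution at this volume is 116,370 × £134.31 = £15,629,654.70.
Subtracting fixed costs: EBIT = £15,629,654.70 − £10,203,000 = £5,426,654.70.
Interest = £2,766,300.00, so EBIT − I = £2,660,354.70.
DCL = total CM / (EBIT − I) = £15,629,654.70 / £2,660,354.70 = 5.8750.
EPS therefore changes by 5.8750 × (-14.3%) = -84.0%.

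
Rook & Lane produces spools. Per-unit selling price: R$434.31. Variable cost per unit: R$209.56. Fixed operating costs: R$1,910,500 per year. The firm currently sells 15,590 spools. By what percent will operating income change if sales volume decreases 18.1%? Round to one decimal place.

Contribution at this volume is 15,590 × R$224.75 = R$3,503,852.50.
EBIT = R$3,503,852.50 − R$1,910,500 = R$1,593,352.50.
So DOL = total CM / EBIT = R$3,503,852.50 / R$1,593,352.50 = 2.1990.
%ΔEBIT = DOL × %ΔSales = 2.1990 × -18.1% = -39.8%.

-39.8%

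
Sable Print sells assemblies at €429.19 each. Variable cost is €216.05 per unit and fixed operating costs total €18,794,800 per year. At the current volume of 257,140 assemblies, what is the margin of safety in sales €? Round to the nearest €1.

€72,515,711

Unit CM = price − variable cost = €429.19 − €216.05 = €213.14. Break-even units = €18,794,800 ÷ €213.14 = 88,180.54; break-even revenue = 88,180.54 × €429.19 = €37,846,205.37.
Actual sales revenue = 257,140 × €429.19 = €110,361,916.60.
Margin of safety = €110,361,916.60 − €37,846,205.37 = €72,515,711.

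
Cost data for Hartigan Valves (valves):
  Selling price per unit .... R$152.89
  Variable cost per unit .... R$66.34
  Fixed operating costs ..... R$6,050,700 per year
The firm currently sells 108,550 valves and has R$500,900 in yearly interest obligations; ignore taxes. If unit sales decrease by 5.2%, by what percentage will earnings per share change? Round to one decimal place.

-17.2%

At 108,550 units, contribution = 108,550 × R$86.55 = R$9,395,002.50.
Subtracting fixed costs: EBIT = R$9,395,002.50 − R$6,050,700 = R$3,344,302.50.
Interest = R$500,900.00, so EBIT − I = R$2,843,402.50.
Degree of combined leverage = contribution ÷ (EBIT − I) = R$9,395,002.50 ÷ R$2,843,402.50 = 3.3041.
EPS therefore changes by 3.3041 × (-5.2%) = -17.2%.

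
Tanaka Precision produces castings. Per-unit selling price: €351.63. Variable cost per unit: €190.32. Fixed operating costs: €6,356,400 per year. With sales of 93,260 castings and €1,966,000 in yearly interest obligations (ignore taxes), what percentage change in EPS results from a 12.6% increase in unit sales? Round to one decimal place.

Contribution at this volume is 93,260 × €161.31 = €15,043,770.60.
EBIT = €15,043,770.60 − €6,356,400 = €8,687,370.60.
After interest of €1,966,000.00, pre-tax earnings = €6,721,370.60.
DCL = total CM / (EBIT − I) = €15,043,770.60 / €6,721,370.60 = 2.2382.
EPS therefore changes by 2.2382 × (+12.6%) = +28.2%.

+28.2%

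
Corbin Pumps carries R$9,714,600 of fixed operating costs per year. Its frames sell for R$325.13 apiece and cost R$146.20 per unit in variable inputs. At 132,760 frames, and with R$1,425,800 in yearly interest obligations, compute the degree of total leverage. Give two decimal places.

Contribution at this volume is 132,760 × R$178.93 = R$23,754,746.80.
Operating income = contribution − fixed costs = R$23,754,746.80 − R$9,714,600 = R$14,040,146.80. Interest = R$1,425,800.00.
DOL = R$23,754,746.80 ÷ R$14,040,146.80 = 1.6919; DFL = R$14,040,146.80 ÷ R$12,614,346.80 = 1.1130.
DCL = DOL × DFL = 1.6919 × 1.1130 = 1.8831.

1.88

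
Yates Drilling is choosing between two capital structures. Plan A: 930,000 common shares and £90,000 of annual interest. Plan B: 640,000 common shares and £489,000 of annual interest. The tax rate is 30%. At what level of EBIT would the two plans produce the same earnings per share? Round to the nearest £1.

Set EPS_A = EPS_B: (EBIT − £90,000)(1 − 0.30) ÷ 930,000 = (EBIT − £489,000)(1 − 0.30) ÷ 640,000.
The (1 − t) factor cancels: (EBIT − 90,000) × 640,000 = (EBIT − 489,000) × 930,000.
Solving, EBIT = (489,000·930,000 − 90,000·640,000) / (930,000 − 640,000) = 397,170,000,000 / 290,000 = 1,369,551.72.

£1,369,552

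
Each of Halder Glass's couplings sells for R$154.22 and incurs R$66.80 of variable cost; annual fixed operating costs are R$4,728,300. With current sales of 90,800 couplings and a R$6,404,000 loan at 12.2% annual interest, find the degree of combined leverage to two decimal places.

At 90,800 units, contribution = 90,800 × R$87.42 = R$7,937,736.00.
Subtracting fixed costs: EBIT = R$7,937,736.00 − R$4,728,300 = R$3,209,436.00. Interest = R$781,288.00.
DOL = R$7,937,736.00 ÷ R$3,209,436.00 = 2.4732; DFL = R$3,209,436.00 ÷ R$2,428,148.00 = 1.3218.
Combined leverage = 2.4732 × 1.3218 = 3.2691.

3.27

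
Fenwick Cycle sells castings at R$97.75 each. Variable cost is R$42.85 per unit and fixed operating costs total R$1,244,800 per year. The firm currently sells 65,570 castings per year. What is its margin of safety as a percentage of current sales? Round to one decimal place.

65.4%

Contribution margin per unit = R$97.75 − R$42.85 = R$54.90. Break-even units = R$1,244,800 ÷ R$54.90 = 22,673.95; break-even revenue = 22,673.95 × R$97.75 = R$2,216,378.87.
Current sales = 65,570 × R$97.75 = R$6,409,467.50.
Margin of safety = (R$6,409,467.50 − R$2,216,378.87) ÷ R$6,409,467.50 = 65.4%.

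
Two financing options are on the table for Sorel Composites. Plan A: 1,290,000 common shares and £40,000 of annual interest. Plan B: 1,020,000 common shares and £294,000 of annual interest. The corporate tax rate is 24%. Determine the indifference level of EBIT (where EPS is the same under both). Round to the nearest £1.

At indifference, (EBIT − 40,000)(1 − t)/1,290,000 = (EBIT − 294,000)(1 − t)/1,020,000.
Cancelling (1 − t) and cross-multiplying: 1,020,000·(EBIT − 40,000) = 1,290,000·(EBIT − 294,000).
Solving, EBIT = (294,000·1,290,000 − 40,000·1,020,000) / (1,290,000 − 1,020,000) = 338,460,000,000 / 270,000 = 1,253,555.56.

£1,253,556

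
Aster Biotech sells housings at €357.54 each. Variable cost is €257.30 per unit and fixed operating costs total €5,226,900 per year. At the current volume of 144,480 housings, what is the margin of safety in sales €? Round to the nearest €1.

Unit CM = price − variable cost = €357.54 − €257.30 = €100.24. Break-even units = €5,226,900 ÷ €100.24 = 52,143.85; break-even revenue = 52,143.85 × €357.54 = €18,643,513.83.
Actual sales revenue = 144,480 × €357.54 = €51,657,379.20.
Margin of safety = €51,657,379.20 − €18,643,513.83 = €33,013,865.

€33,013,865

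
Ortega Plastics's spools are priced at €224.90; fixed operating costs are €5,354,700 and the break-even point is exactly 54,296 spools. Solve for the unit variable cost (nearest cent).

At break-even, FC = Q × (P − VC), so P − VC = €5,354,700 ÷ 54,296 = €98.6205.
Variable cost per unit = €224.90 − €98.6205 = €126.28.

€126.28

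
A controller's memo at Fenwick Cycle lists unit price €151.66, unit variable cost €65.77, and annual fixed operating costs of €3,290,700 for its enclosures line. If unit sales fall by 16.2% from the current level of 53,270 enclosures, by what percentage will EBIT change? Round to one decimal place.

Total contribution margin = 53,270 × €85.89 = €4,575,360.30.
Operating income = contribution − fixed costs = €4,575,360.30 − €3,290,700 = €1,284,660.30.
Degree of operating leverage = €4,575,360.30 / €1,284,660.30 = 3.5615.
%ΔEBIT = DOL × %ΔSales = 3.5615 × -16.2% = -57.7%.

-57.7%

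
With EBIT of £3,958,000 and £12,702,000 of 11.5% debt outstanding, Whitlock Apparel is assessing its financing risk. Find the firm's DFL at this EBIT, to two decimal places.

Interest = £1,460,730.00.
Degree of financial leverage = EBIT / (EBIT − interest) = £3,958,000 / £2,497,270.00 = 1.5849.

1.58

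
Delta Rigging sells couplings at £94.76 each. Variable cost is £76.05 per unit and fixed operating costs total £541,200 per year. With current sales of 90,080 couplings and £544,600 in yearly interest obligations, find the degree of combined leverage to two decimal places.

Contribution at this volume is 90,080 × £18.71 = £1,685,396.80.
Subtracting fixed costs: EBIT = £1,685,396.80 − £541,200 = £1,144,196.80. Interest = £544,600.00, so EBIT − I = £599,596.80.
Degree of total leverage = total CM / (EBIT − interest) = £1,685,396.80 / £599,596.80 = 2.8109.

2.81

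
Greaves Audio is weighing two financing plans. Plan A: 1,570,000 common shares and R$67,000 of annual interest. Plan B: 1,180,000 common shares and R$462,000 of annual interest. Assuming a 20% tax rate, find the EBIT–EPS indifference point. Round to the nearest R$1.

R$1,657,128

At indifference, (EBIT − 67,000)(1 − t)/1,570,000 = (EBIT − 462,000)(1 − t)/1,180,000.
The (1 − t) factor cancels: (EBIT − 67,000) × 1,180,000 = (EBIT − 462,000) × 1,570,000.
EBIT × (1,570,000 − 1,180,000) = 462,000 × 1,570,000 − 67,000 × 1,180,000 = 646,280,000,000, so EBIT = 646,280,000,000 ÷ 390,000 = 1,657,128.21.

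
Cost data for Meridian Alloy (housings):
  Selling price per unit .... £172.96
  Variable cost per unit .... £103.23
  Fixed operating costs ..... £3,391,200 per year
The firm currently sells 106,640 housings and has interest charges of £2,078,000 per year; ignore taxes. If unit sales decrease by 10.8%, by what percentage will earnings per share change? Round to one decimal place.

Total contribution margin = 106,640 × £69.73 = £7,436,007.20.
Subtracting fixed costs: EBIT = £7,436,007.20 − £3,391,200 = £4,044,807.20.
After interest of £2,078,000.00, pre-tax earnings = £1,966,807.20.
DCL = total CM / (EBIT − I) = £7,436,007.20 / £1,966,807.20 = 3.7808.
%ΔEPS = DCL × %ΔSales = 3.7808 × -10.8% = -40.8%.

-40.8%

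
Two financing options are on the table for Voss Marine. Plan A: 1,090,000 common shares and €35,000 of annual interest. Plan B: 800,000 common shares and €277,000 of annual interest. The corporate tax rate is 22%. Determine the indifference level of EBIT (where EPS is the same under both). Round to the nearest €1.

€944,586

At indifference, (EBIT − 35,000)(1 − t)/1,090,000 = (EBIT − 277,000)(1 − t)/800,000.
Cancelling (1 − t) and cross-multiplying: 800,000·(EBIT − 35,000) = 1,090,000·(EBIT − 277,000).
Solving, EBIT = (277,000·1,090,000 − 35,000·800,000) / (1,090,000 − 800,000) = 273,930,000,000 / 290,000 = 944,586.21.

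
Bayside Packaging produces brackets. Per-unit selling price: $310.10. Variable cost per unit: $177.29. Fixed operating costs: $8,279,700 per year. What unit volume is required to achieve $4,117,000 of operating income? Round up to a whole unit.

Each unit contributes $310.10 − $177.29 = $132.81.
Required volume = (fixed costs + target profit) ÷ CM = ($8,279,700 + $4,117,000) ÷ $132.81 = 93,341.62, so 93,342 brackets.

93,342 brackets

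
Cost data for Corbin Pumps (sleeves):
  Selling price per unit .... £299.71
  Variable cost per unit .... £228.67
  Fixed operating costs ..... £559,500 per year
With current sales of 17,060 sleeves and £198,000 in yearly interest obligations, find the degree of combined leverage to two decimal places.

At 17,060 units, contribution = 17,060 × £71.04 = £1,211,942.40.
Operating income = contribution − fixed costs = £1,211,942.40 − £559,500 = £652,442.40. Interest = £198,000.00.
DOL = £1,211,942.40 ÷ £652,442.40 = 1.8575; DFL = £652,442.40 ÷ £454,442.40 = 1.4357.
DCL = DOL × DFL = 1.8575 × 1.4357 = 2.6668.

2.67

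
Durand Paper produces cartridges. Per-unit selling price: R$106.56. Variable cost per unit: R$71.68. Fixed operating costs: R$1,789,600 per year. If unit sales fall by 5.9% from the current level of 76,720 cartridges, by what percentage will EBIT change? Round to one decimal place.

-17.8%

Total contribution margin = 76,720 × R$34.88 = R$2,675,993.60.
EBIT = R$2,675,993.60 − R$1,789,600 = R$886,393.60.
So DOL = total CM / EBIT = R$2,675,993.60 / R$886,393.60 = 3.0190.
So EBIT moves 3.0190 × (-5.9%) = -17.8%.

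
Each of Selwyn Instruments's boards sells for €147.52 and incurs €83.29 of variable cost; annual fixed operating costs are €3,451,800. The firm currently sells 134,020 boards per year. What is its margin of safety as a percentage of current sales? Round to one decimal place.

Unit CM = price − variable cost = €147.52 − €83.29 = €64.23. Break-even units = €3,451,800 ÷ €64.23 = 53,741.24; break-even revenue = 53,741.24 × €147.52 = €7,927,908.08.
Actual sales revenue = 134,020 × €147.52 = €19,770,630.40.
Margin of safety = (€19,770,630.40 − €7,927,908.08) ÷ €19,770,630.40 = 59.9%.

59.9%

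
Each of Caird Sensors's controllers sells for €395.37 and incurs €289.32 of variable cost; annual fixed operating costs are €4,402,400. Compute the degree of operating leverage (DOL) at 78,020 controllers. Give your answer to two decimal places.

2.14

Total contribution margin = 78,020 × €106.05 = €8,274,021.00.
Subtracting fixed costs: EBIT = €8,274,021.00 − €4,402,400 = €3,871,621.00.
So DOL = total CM / EBIT = €8,274,021.00 / €3,871,621.00 = 2.1371.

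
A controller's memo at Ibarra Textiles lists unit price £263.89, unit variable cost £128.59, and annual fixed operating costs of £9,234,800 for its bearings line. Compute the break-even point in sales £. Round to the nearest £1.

CM per unit = £263.89 − £128.59 = £135.30; CM ratio = £135.30 / £263.89 = 0.5127.
Break-even sales = FC ÷ CM ratio = £9,234,800 × £263.89 / £135.30 = £18,011,614.

£18,011,614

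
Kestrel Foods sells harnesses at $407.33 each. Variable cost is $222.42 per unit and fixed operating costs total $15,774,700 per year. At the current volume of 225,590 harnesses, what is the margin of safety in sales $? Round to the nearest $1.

$57,140,191

Unit CM = price − variable cost = $407.33 − $222.42 = $184.91. Break-even units = $15,774,700 ÷ $184.91 = 85,310.15; break-even revenue = 85,310.15 × $407.33 = $34,749,383.76.
Current sales = 225,590 × $407.33 = $91,889,574.70.
Margin of safety = $91,889,574.70 − $34,749,383.76 = $57,140,191.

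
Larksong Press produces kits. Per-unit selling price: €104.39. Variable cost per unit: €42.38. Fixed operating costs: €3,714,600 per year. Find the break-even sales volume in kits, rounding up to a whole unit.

59,904 kits

Each unit contributes €104.39 − €42.38 = €62.01.
Units to break even: €3,714,600 ÷ €62.01 = 59,903.24, rounded up to 59,904.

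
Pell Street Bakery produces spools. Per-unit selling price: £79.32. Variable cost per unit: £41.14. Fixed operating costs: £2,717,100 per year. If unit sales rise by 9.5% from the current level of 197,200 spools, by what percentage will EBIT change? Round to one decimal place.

Total contribution margin = 197,200 × £38.18 = £7,529,096.00.
EBIT = £7,529,096.00 − £2,717,100 = £4,811,996.00.
DOL = contribution ÷ EBIT = £7,529,096.00 ÷ £4,811,996.00 = 1.5647.
%ΔEBIT = DOL × %ΔSales = 1.5647 × +9.5% = +14.9%.

+14.9%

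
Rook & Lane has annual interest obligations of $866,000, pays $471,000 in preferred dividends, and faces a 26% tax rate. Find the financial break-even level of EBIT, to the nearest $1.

$1,502,486

Preferred dividends are paid after tax, so their pre-tax equivalent is $471,000 ÷ (1 − 0.26) = $636,486.49.
Financial break-even EBIT = interest + D_p ÷ (1 − t) = $866,000 + $636,486.49 = $1,502,486.49.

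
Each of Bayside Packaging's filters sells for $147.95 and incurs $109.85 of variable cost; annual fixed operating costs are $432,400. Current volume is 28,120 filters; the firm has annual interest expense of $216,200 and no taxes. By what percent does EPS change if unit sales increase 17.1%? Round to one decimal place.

Total contribution margin = 28,120 × $38.10 = $1,071,372.00.
Operating income = contribution − fixed costs = $1,071,372.00 − $432,400 = $638,972.00.
Interest = $216,200.00, so EBIT − I = $422,772.00.
DCL = total CM / (EBIT − I) = $1,071,372.00 / $422,772.00 = 2.5342.
EPS therefore changes by 2.5342 × (+17.1%) = +43.3%.

+43.3%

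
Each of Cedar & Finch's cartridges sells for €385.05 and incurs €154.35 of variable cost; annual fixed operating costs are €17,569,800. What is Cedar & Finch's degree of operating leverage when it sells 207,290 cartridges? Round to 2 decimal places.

1.58

Total contribution margin = 207,290 × €230.70 = €47,821,803.00.
EBIT = €47,821,803.00 − €17,569,800 = €30,252,003.00.
So DOL = total CM / EBIT = €47,821,803.00 / €30,252,003.00 = 1.5808.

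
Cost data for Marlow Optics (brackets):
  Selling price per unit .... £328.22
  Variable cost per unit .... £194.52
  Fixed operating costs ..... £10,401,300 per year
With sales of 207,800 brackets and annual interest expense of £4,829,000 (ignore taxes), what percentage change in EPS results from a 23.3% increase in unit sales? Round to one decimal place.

At 207,800 units, contribution = 207,800 × £133.70 = £27,782,860.00.
Subtracting fixed costs: EBIT = £27,782,860.00 − £10,401,300 = £17,381,560.00.
Interest = £4,829,000.00, so EBIT − I = £12,552,560.00.
Degree of combined leverage = contribution ÷ (EBIT − I) = £27,782,860.00 ÷ £12,552,560.00 = 2.2133.
%ΔEPS = DCL × %ΔSales = 2.2133 × +23.3% = +51.6%.

+51.6%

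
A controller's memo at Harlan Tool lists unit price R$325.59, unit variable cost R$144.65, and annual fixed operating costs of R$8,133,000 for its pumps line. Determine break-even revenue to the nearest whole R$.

R$14,634,815

Contribution margin per unit = R$325.59 − R$144.65 = R$180.94, a CM ratio of R$180.94 ÷ R$325.59 = 0.5557.
Break-even revenue = fixed costs × price ÷ CM = R$8,133,000 × R$325.59 ÷ R$180.94 = R$14,634,815.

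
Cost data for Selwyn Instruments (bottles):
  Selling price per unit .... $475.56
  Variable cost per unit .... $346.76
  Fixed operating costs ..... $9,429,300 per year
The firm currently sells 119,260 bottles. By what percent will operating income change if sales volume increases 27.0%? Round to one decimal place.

At 119,260 units, contribution = 119,260 × $128.80 = $15,360,688.00.
EBIT = $15,360,688.00 − $9,429,300 = $5,931,388.00.
DOL = contribution ÷ EBIT = $15,360,688.00 ÷ $5,931,388.00 = 2.5897.
Operating income changes by 2.5897 × +27.0% = +69.9%.

+69.9%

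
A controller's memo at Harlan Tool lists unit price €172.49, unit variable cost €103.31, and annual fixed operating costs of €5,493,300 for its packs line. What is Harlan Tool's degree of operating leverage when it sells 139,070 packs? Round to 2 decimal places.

2.33

Contribution at this volume is 139,070 × €69.18 = €9,620,862.60.
Subtracting fixed costs: EBIT = €9,620,862.60 − €5,493,300 = €4,127,562.60.
Degree of operating leverage = €9,620,862.60 / €4,127,562.60 = 2.3309.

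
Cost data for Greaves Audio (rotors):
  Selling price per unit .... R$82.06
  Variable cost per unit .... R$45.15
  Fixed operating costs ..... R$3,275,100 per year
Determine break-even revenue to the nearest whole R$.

R$7,281,352

CM per unit = R$82.06 − R$45.15 = R$36.91; CM ratio = R$36.91 / R$82.06 = 0.4498.
Break-even revenue = fixed costs × price ÷ CM = R$3,275,100 × R$82.06 ÷ R$36.91 = R$7,281,352.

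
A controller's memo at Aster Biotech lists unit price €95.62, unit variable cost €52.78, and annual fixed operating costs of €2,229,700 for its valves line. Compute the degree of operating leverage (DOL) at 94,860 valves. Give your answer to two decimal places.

2.22

Total contribution margin = 94,860 × €42.84 = €4,063,802.40.
Subtracting fixed costs: EBIT = €4,063,802.40 − €2,229,700 = €1,834,102.40.
Degree of operating leverage = €4,063,802.40 / €1,834,102.40 = 2.2157.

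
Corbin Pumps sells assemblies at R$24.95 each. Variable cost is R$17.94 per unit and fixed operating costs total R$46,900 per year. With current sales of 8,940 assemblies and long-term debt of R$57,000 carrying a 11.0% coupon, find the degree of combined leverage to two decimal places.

6.60

At 8,940 units, contribution = 8,940 × R$7.01 = R$62,669.40.
Operating income = contribution − fixed costs = R$62,669.40 − R$46,900 = R$15,769.40. Interest = R$6,270.00.
DOL = R$62,669.40 ÷ R$15,769.40 = 3.9741; DFL = R$15,769.40 ÷ R$9,499.40 = 1.6600.
DCL = DOL × DFL = 3.9741 × 1.6600 = 6.5970.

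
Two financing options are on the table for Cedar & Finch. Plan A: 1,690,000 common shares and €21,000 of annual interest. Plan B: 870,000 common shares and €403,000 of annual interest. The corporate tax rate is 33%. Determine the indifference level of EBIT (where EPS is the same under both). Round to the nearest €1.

€808,293

Set EPS_A = EPS_B: (EBIT − €21,000)(1 − 0.33) ÷ 1,690,000 = (EBIT − €403,000)(1 − 0.33) ÷ 870,000.
Cancelling (1 − t) and cross-multiplying: 870,000·(EBIT − 21,000) = 1,690,000·(EBIT − 403,000).
EBIT × (1,690,000 − 870,000) = 403,000 × 1,690,000 − 21,000 × 870,000 = 662,800,000,000, so EBIT = 662,800,000,000 ÷ 820,000 = 808,292.68.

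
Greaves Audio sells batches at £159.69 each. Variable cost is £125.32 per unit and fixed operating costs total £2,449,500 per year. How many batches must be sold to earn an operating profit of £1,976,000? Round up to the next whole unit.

Contribution margin per unit = £159.69 − £125.32 = £34.37.
Need Q such that Q × £34.37 − £2,449,500 = £1,976,000, i.e. Q = £4,425,500 / £34.37 = 128,760.55 → 128,761.

128,761 batches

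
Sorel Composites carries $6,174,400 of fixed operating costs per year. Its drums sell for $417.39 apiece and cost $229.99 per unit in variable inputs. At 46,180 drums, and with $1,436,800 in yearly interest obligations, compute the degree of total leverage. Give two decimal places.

At 46,180 units, contribution = 46,180 × $187.40 = $8,654,132.00.
Operating income = contribution − fixed costs = $8,654,132.00 − $6,174,400 = $2,479,732.00. Interest = $1,436,800.00.
DOL = $8,654,132.00 ÷ $2,479,732.00 = 3.4899; DFL = $2,479,732.00 ÷ $1,042,932.00 = 2.3777.
DCL = DOL × DFL = 3.4899 × 2.3777 = 8.2979.

8.30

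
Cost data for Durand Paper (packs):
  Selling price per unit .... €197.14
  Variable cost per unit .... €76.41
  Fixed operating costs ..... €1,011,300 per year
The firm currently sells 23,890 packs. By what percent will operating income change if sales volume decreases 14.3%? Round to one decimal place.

Contribution at this volume is 23,890 × €120.73 = €2,884,239.70.
Subtracting fixed costs: EBIT = €2,884,239.70 − €1,011,300 = €1,872,939.70.
DOL = contribution ÷ EBIT = €2,884,239.70 ÷ €1,872,939.70 = 1.5400.
%ΔEBIT = DOL × %ΔSales = 1.5400 × -14.3% = -22.0%.

-22.0%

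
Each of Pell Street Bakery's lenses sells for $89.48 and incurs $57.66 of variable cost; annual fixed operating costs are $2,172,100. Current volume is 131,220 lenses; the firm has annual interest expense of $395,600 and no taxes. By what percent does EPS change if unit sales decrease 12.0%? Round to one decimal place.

-31.2%

At 131,220 units, contribution = 131,220 × $31.82 = $4,175,420.40.
EBIT = $4,175,420.40 − $2,172,100 = $2,003,320.40.
Interest = $395,600.00, so EBIT − I = $1,607,720.40.
DCL = total CM / (EBIT − I) = $4,175,420.40 / $1,607,720.40 = 2.5971.
%ΔEPS = DCL × %ΔSales = 2.5971 × -12.0% = -31.2%.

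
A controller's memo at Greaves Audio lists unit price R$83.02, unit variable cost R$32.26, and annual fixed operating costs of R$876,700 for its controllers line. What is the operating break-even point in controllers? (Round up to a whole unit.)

17,272 controllers

Each unit contributes R$83.02 − R$32.26 = R$50.76.
Break-even volume = fixed costs ÷ CM per unit = R$876,700 ÷ R$50.76 = 17,271.47, so 17,272 controllers.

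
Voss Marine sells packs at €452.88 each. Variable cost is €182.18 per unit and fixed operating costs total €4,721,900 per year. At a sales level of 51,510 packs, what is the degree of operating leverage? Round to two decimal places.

1.51

Total contribution margin = 51,510 × €270.70 = €13,943,757.00.
Operating income = contribution − fixed costs = €13,943,757.00 − €4,721,900 = €9,221,857.00.
DOL = contribution ÷ EBIT = €13,943,757.00 ÷ €9,221,857.00 = 1.5120.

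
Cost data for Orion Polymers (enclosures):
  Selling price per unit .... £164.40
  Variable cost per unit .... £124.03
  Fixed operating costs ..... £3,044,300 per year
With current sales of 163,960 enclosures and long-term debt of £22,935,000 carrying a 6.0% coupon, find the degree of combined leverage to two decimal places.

3.01

At 163,960 units, contribution = 163,960 × £40.37 = £6,619,065.20.
Operating income = contribution − fixed costs = £6,619,065.20 − £3,044,300 = £3,574,765.20. Interest = £1,376,100.00, so EBIT − I = £2,198,665.20.
DCL = contribution ÷ (EBIT − I) = £6,619,065.20 ÷ £2,198,665.20 = 3.0105.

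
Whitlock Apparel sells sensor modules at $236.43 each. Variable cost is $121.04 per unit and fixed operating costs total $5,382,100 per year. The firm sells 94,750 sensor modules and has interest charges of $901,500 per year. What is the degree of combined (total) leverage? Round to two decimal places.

At 94,750 units, contribution = 94,750 × $115.39 = $10,933,202.50.
Operating income = contribution − fixed costs = $10,933,202.50 − $5,382,100 = $5,551,102.50. Interest = $901,500.00, so EBIT − I = $4,649,602.50.
DCL = contribution ÷ (EBIT − I) = $10,933,202.50 ÷ $4,649,602.50 = 2.3514.

2.35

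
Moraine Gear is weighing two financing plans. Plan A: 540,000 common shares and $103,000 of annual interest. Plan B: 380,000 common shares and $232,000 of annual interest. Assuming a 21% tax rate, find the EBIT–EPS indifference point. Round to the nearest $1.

$538,375

Set EPS_A = EPS_B: (EBIT − $103,000)(1 − 0.21) ÷ 540,000 = (EBIT − $232,000)(1 − 0.21) ÷ 380,000.
Cancelling (1 − t) and cross-multiplying: 380,000·(EBIT − 103,000) = 540,000·(EBIT − 232,000).
EBIT × (540,000 − 380,000) = 232,000 × 540,000 − 103,000 × 380,000 = 86,140,000,000, so EBIT = 86,140,000,000 ÷ 160,000 = 538,375.00.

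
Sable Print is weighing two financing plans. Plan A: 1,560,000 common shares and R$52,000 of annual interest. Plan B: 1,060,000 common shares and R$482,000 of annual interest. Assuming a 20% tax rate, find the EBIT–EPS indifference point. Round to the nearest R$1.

R$1,393,600

Set EPS_A = EPS_B: (EBIT − R$52,000)(1 − 0.20) ÷ 1,560,000 = (EBIT − R$482,000)(1 − 0.20) ÷ 1,060,000.
The (1 − t) factor cancels: (EBIT − 52,000) × 1,060,000 = (EBIT − 482,000) × 1,560,000.
Solving, EBIT = (482,000·1,560,000 − 52,000·1,060,000) / (1,560,000 − 1,060,000) = 696,800,000,000 / 500,000 = 1,393,600.00.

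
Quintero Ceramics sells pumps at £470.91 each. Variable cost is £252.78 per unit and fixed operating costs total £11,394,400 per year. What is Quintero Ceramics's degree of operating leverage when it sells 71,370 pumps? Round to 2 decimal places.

3.73

Contribution at this volume is 71,370 × £218.13 = £15,567,938.10.
EBIT = £15,567,938.10 − £11,394,400 = £4,173,538.10.
DOL = contribution ÷ EBIT = £15,567,938.10 ÷ £4,173,538.10 = 3.7302.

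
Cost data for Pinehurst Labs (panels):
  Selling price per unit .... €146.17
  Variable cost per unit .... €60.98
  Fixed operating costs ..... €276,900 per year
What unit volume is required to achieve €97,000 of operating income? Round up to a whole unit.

4,390 panels

Contribution margin per unit = €146.17 − €60.98 = €85.19.
Need Q such that Q × €85.19 − €276,900 = €97,000, i.e. Q = €373,900 / €85.19 = 4,389.01 → 4,390.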